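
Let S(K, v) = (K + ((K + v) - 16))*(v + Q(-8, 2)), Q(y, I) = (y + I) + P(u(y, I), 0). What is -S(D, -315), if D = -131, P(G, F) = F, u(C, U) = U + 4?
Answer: -190353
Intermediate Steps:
u(C, U) = 4 + U
Q(y, I) = I + y (Q(y, I) = (y + I) + 0 = (I + y) + 0 = I + y)
S(K, v) = (-6 + v)*(-16 + v + 2*K) (S(K, v) = (K + ((K + v) - 16))*(v + (2 - 8)) = (K + (-16 + K + v))*(v - 6) = (-16 + v + 2*K)*(-6 + v) = (-6 + v)*(-16 + v + 2*K))
-S(D, -315) = -(96 + (-315)² - 22*(-315) - 12*(-131) + 2*(-131)*(-315)) = -(96 + 99225 + 6930 + 1572 + 82530) = -1*190353 = -190353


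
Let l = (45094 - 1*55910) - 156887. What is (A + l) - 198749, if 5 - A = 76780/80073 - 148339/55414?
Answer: -1625978260844407/4437165222 ≈ -3.6645e+5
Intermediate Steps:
A = 29809087937/4437165222 (A = 5 - (76780/80073 - 148339/55414) = 5 - 1*(-7623261827/4437165222) = 5 + 7623261827/4437165222 = 29809087937/4437165222 ≈ 6.7180)
l = -167703 (l = (45094 - 55910) - 156887 = -10816 - 156887 = -167703)
(A + l) - 198749 = (29809087937/4437165222 - 167703) - 198749 = -744096110137129/4437165222 - 198749 = -1625978260844407/4437165222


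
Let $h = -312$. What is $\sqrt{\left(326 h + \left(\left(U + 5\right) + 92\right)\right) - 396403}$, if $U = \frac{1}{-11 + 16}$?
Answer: $\frac{i \sqrt{12450445}}{5} \approx 705.7 i$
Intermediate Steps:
$U = \frac{1}{5} \approx 0.2$
$\sqrt{\left(326 h + \left(\left(U + 5\right) + 92\right)\right) - 396403} = \sqrt{\left(326 \left(-312\right) + \left(\left(\frac{1}{5} + 5\right) + 92\right)\right) - 396403} = \sqrt{\left(-101712 + \left(\frac{26}{5} + 92\right)\right) - 396403} = \sqrt{\left(-101712 + \frac{486}{5}\right) - 396403} = \sqrt{- \frac{508074}{5} - 396403} = \sqrt{- \frac{2490089}{5}} = \frac{i \sqrt{12450445}}{5}$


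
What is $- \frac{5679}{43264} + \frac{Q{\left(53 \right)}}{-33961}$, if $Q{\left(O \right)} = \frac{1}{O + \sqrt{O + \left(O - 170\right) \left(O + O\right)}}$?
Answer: $\frac{- 192864519 \sqrt{12349} + 10221862771 i}{1469288704 \left(\sqrt{12349} - 53 i\right)} \approx -0.13126 + 2.1588 \cdot 10^{-7} i$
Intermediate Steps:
$Q{\left(O \right)} = \frac{1}{O + \sqrt{O + 2 O \left(-170 + O\right)}}$ ($Q{\left(O \right)} = \frac{1}{O + \sqrt{O + \left(-170 + O\right) 2 O}} = \frac{1}{O + \sqrt{O + 2 O \left(-170 + O\right)}}$)
$- \frac{5679}{43264} + \frac{Q{\left(53 \right)}}{-33961} = - \frac{5679}{43264} + \frac{1}{\left(53 + \sqrt{53 \left(-339 + 2 \cdot 53\right)}\right) \left(-33961\right)} = \left(-5679\right) \frac{1}{43264} + \frac{1}{53 + \sqrt{53 \left(-339 + 106\right)}} \left(- \frac{1}{33961}\right) = - \frac{5679}{43264} + \frac{1}{53 + \sqrt{53 \left(-233\right)}} \left(- \frac{1}{33961}\right) = - \frac{5679}{43264} + \frac{1}{53 + \sqrt{-12349}} \left(- \frac{1}{33961}\right) = - \frac{5679}{43264} + \frac{1}{53 + i \sqrt{12349}} \left(- \frac{1}{33961}\right) = - \frac{5679}{43264} - \frac{1}{33961 \left(53 + i \sqrt{12349}\right)}$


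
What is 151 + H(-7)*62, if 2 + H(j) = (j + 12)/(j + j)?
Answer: 34/7 ≈ 4.8571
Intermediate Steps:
H(j) = -2 + (12 + j)/(2*j) (H(j) = -2 + (j + 12)/(j + j) = -2 + (12 + j)/((2*j)) = -2 + (12 + j)*(1/(2*j)) = -2 + (12 + j)/(2*j))
151 + H(-7)*62 = 151 + (-3/2 + 6/(-7))*62 = 151 + (-3/2 + 6*(-⅐))*62 = 151 + (-3/2 - 6/7)*62 = 151 - 33/14*62 = 151 - 1023/7 = 34/7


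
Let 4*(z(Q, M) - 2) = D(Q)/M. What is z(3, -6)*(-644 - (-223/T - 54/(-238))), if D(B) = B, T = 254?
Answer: -291687975/241808 ≈ -1206.3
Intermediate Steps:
z(Q, M) = 2 + Q/(4*M) (z(Q, M) = 2 + (Q/M)/4 = 2 + Q/(4*M))
z(3, -6)*(-644 - (-223/T - 54/(-238))) = (2 + (1/4)*3/(-6))*(-644 - (-223/254 - 54/(-238))) = (2 + (1/4)*3*(-1/6))*(-644 - (-223*1/254 - 54*(-1/238))) = (2 - 1/8)*(-644 - (-223/254 + 27/119)) = 15*(-644 - 1*(-19679/30226))/8 = 15*(-644 + 19679/30226)/8 = (15/8)*(-19445865/30226) = -291687975/241808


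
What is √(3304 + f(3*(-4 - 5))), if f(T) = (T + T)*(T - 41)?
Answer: 8*√109 ≈ 83.522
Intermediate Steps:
f(T) = 2*T*(-41 + T) (f(T) = (2*T)*(-41 + T) = 2*T*(-41 + T))
√(3304 + f(3*(-4 - 5))) = √(3304 + 2*(3*(-4 - 5))*(-41 + 3*(-4 - 5))) = √(3304 + 2*(3*(-9))*(-41 + 3*(-9))) = √(3304 + 2*(-27)*(-41 - 27)) = √(3304 + 2*(-27)*(-68)) = √(3304 + 3672) = √6976 = 8*√109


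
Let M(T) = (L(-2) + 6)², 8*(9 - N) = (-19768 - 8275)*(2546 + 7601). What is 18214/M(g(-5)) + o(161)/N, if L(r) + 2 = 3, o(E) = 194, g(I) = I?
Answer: 740405337450/1991866751 ≈ 371.71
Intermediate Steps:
N = 284552393/8 (N = 9 - (-19768 - 8275)*(2546 + 7601)/8 = 9 - (-28043)*10147/8 = 9 - ⅛*(-284552321) = 9 + 284552321/8 = 284552393/8 ≈ 3.5569e+7)
L(r) = 1 (L(r) = -2 + 3 = 1)
M(T) = 49 (M(T) = (1 + 6)² = 7² = 49)
18214/M(g(-5)) + o(161)/N = 18214/49 + 194/(284552393/8) = 18214*(1/49) + 194*(8/284552393) = 2602/7 + 1552/284552393 = 740405337450/1991866751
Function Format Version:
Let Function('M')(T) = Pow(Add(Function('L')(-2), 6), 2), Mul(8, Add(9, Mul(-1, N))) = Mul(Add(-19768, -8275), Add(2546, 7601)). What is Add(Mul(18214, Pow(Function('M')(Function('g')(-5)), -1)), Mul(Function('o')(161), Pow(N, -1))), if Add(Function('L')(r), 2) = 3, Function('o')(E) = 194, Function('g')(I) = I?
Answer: Rational(740405337450, 1991866751) ≈ 371.71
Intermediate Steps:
N = Rational(284552393, 8) (N = Add(9, Mul(Rational(-1, 8), Mul(Add(-19768, -8275), Add(2546, 7601)))) = Add(9, Mul(Rational(-1, 8), Mul(-28043, 10147))) = Add(9, Mul(Rational(-1, 8), -284552321)) = Add(9, Rational(284552321, 8)) = Rational(284552393, 8) ≈ 3.5569e+7)
Function('L')(r) = 1 (Function('L')(r) = Add(-2, 3) = 1)
Function('M')(T) = 49 (Function('M')(T) = Pow(Add(1, 6), 2) = Pow(7, 2) = 49)
Add(Mul(18214, Pow(Function('M')(Function('g')(-5)), -1)), Mul(Function('o')(161), Pow(N, -1))) = Add(Mul(18214, Pow(49, -1)), Mul(194, Pow(Rational(284552393, 8), -1))) = Add(Mul(18214, Rational(1, 49)), Mul(194, Rational(8, 284552393))) = Add(Rational(2602, 7), Rational(1552, 284552393)) = Rational(740405337450, 1991866751)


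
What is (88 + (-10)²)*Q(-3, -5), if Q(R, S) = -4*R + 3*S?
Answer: -564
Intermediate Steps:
(88 + (-10)²)*Q(-3, -5) = (88 + (-10)²)*(-4*(-3) + 3*(-5)) = (88 + 100)*(12 - 15) = 188*(-3) = -564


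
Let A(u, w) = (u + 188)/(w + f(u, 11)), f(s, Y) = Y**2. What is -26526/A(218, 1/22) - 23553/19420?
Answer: -343003666839/43364860 ≈ -7909.7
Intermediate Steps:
A(u, w) = (188 + u)/(121 + w) (A(u, w) = (u + 188)/(w + 11**2) = (188 + u)/(w + 121) = (188 + u)/(121 + w))
-26526/A(218, 1/22) - 23553/19420 = -26526*(121 + 1/22)/(188 + 218) - 23553/19420 = -26526/(406/(121 + 1/22)) - 23553*1/19420 = -26526/(406/(2663/22)) - 23553/19420 = -26526/((22/2663)*406) - 23553/19420 = -26526/8932/2663 - 23553/19420 = -26526*2663/8932 - 23553/19420 = -35319369/4466 - 23553/19420 = -343003666839/43364860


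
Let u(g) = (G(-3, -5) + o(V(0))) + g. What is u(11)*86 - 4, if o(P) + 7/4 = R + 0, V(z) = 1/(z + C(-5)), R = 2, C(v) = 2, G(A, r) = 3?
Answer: 2443/2 ≈ 1221.5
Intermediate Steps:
V(z) = 1/(2 + z) (V(z) = 1/(z + 2) = 1/(2 + z))
o(P) = 1/4 (o(P) = -7/4 + (2 + 0) = -7/4 + 2 = 1/4)
u(g) = 13/4 + g (u(g) = (3 + 1/4) + g = 13/4 + g)
u(11)*86 - 4 = (13/4 + 11)*86 - 4 = (57/4)*86 - 4 = 2451/2 - 4 = 2443/2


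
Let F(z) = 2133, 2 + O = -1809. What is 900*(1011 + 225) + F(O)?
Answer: 1114533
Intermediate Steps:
O = -1811 (O = -2 - 1809 = -1811)
900*(1011 + 225) + F(O) = 900*(1011 + 225) + 2133 = 900*1236 + 2133 = 1112400 + 2133 = 1114533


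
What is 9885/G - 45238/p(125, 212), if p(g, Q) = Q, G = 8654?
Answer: -48674254/229331 ≈ -212.24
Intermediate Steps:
9885/G - 45238/p(125, 212) = 9885/8654 - 45238/212 = 9885*(1/8654) - 45238*1/212 = 9885/8654 - 22619/106 = -48674254/229331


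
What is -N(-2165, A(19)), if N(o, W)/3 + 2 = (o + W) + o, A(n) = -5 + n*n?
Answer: 11928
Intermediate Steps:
A(n) = -5 + n²
N(o, W) = -6 + 3*W + 6*o (N(o, W) = -6 + 3*((o + W) + o) = -6 + 3*((W + o) + o) = -6 + 3*(W + 2*o) = -6 + (3*W + 6*o) = -6 + 3*W + 6*o)
-N(-2165, A(19)) = -(-6 + 3*(-5 + 19²) + 6*(-2165)) = -(-6 + 3*(-5 + 361) - 12990) = -(-6 + 3*356 - 12990) = -(-6 + 1068 - 12990) = -1*(-11928) = 11928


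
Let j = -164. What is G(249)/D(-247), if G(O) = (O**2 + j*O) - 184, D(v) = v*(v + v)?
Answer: 20981/122018 ≈ 0.17195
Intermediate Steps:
D(v) = 2*v**2 (D(v) = v*(2*v) = 2*v**2)
G(O) = -184 + O**2 - 164*O (G(O) = (O**2 - 164*O) - 184 = -184 + O**2 - 164*O)
G(249)/D(-247) = (-184 + 249**2 - 164*249)/((2*(-247)**2)) = (-184 + 62001 - 40836)/((2*61009)) = 20981/122018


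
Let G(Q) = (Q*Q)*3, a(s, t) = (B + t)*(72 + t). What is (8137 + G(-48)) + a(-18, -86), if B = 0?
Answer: 16253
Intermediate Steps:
a(s, t) = t*(72 + t) (a(s, t) = (0 + t)*(72 + t) = t*(72 + t))
G(Q) = 3*Q² (G(Q) = Q²*3 = 3*Q²)
(8137 + G(-48)) + a(-18, -86) = (8137 + 3*(-48)²) - 86*(72 - 86) = (8137 + 3*2304) - 86*(-14) = (8137 + 6912) + 1204 = 15049 + 1204 = 16253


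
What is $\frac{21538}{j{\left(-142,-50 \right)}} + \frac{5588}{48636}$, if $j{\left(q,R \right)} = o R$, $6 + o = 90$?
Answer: $- \frac{870793}{173700} \approx -5.0132$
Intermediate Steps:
$o = 84$ ($o = -6 + 90 = 84$)
$j{\left(q,R \right)} = 84 R$
$\frac{21538}{j{\left(-142,-50 \right)}} + \frac{5588}{48636} = \frac{21538}{84 \left(-50\right)} + \frac{5588}{48636} = \frac{21538}{-4200} + 5588 \cdot \frac{1}{48636} = 21538 \left(- \frac{1}{4200}\right) + \frac{1397}{12159} = - \frac{10769}{2100} + \frac{1397}{12159} = - \frac{870793}{173700}$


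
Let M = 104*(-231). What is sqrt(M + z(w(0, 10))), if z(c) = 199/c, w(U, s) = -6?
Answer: I*sqrt(866058)/6 ≈ 155.1*I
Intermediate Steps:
M = -24024
sqrt(M + z(w(0, 10))) = sqrt(-24024 + 199/(-6)) = sqrt(-24024 + 199*(-1/6)) = sqrt(-24024 - 199/6) = sqrt(-144343/6) = I*sqrt(866058)/6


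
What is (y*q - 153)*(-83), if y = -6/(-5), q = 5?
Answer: 12201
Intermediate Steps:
y = 6/5 (y = -6*(-⅕) = 6/5 ≈ 1.2000)
(y*q - 153)*(-83) = ((6/5)*5 - 153)*(-83) = (6 - 153)*(-83) = -147*(-83) = 12201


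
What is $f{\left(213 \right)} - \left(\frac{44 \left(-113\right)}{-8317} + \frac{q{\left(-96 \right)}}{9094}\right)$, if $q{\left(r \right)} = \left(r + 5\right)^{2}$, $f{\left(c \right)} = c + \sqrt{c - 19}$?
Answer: $\frac{15996123529}{75634798} + \sqrt{194} \approx 225.42$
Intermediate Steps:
$f{\left(c \right)} = c + \sqrt{-19 + c}$
$q{\left(r \right)} = \left(5 + r\right)^{2}$
$f{\left(213 \right)} - \left(\frac{44 \left(-113\right)}{-8317} + \frac{q{\left(-96 \right)}}{9094}\right) = \left(213 + \sqrt{-19 + 213}\right) - \left(\frac{44 \left(-113\right)}{-8317} + \frac{\left(5 - 96\right)^{2}}{9094}\right) = \left(213 + \sqrt{194}\right) - \left(\left(-4972\right) \left(- \frac{1}{8317}\right) + \left(-91\right)^{2} \cdot \frac{1}{9094}\right) = \left(213 + \sqrt{194}\right) - \left(\frac{4972}{8317} + 8281 \cdot \frac{1}{9094}\right) = \left(213 + \sqrt{194}\right) - \left(\frac{4972}{8317} + \frac{8281}{9094}\right) = \left(213 + \sqrt{194}\right) - \frac{114088445}{75634798} = \frac{15996123529}{75634798} + \sqrt{194}$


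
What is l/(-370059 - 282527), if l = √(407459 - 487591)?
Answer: -I*√20033/326293 ≈ -0.00043378*I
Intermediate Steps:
l = 2*I*√20033 (l = √(-80132) = 2*I*√20033 ≈ 283.08*I)
l/(-370059 - 282527) = (2*I*√20033)/(-370059 - 282527) = (2*I*√20033)/(-652586) = (2*I*√20033)*(-1/652586) = -I*√20033/326293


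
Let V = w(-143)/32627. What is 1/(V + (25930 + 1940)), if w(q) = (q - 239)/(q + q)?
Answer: 4665661/130031972261 ≈ 3.5881e-5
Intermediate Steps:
w(q) = (-239 + q)/(2*q) (w(q) = (-239 + q)/((2*q)) = (-239 + q)*(1/(2*q)) = (-239 + q)/(2*q))
V = 191/4665661 (V = ((½)*(-239 - 143)/(-143))/32627 = ((½)*(-1/143)*(-382))*(1/32627) = (191/143)*(1/32627) = 191/4665661 ≈ 4.0937e-5)
1/(V + (25930 + 1940)) = 1/(191/4665661 + (25930 + 1940)) = 1/(191/4665661 + 27870) = 1/(130031972261/4665661) = 4665661/130031972261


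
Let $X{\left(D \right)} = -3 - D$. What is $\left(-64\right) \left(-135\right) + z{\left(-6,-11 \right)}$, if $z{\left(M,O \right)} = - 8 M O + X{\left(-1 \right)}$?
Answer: $8110$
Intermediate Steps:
$z{\left(M,O \right)} = -2 - 8 M O$ ($z{\left(M,O \right)} = - 8 M O - 2 = -2 - 8 M O$)
$\left(-64\right) \left(-135\right) + z{\left(-6,-11 \right)} = \left(-64\right) \left(-135\right) - \left(2 - -528\right) = 8640 - 530 = 8110$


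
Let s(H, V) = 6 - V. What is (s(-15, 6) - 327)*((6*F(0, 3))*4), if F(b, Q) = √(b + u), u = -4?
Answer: -15696*I ≈ -15696.0*I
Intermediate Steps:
F(b, Q) = √(-4 + b) (F(b, Q) = √(b - 4) = √(-4 + b))
(s(-15, 6) - 327)*((6*F(0, 3))*4) = ((6 - 1*6) - 327)*((6*√(-4 + 0))*4) = ((6 - 6) - 327)*((6*√(-4))*4) = (0 - 327)*((6*(2*I))*4) = -327*12*I*4 = -15696*I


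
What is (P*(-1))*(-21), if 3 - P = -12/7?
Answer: 99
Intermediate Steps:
P = 33/7 (P = 3 - (-12)/7 = 3 - 1*(-12/7) = 3 + 12/7 = 33/7 ≈ 4.7143)
(P*(-1))*(-21) = ((33/7)*(-1))*(-21) = -33/7*(-21) = 99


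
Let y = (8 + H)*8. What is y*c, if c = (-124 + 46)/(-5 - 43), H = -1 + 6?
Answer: 169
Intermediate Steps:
H = 5
c = 13/8 (c = -78/(-48) = -78*(-1/48) = 13/8 ≈ 1.6250)
y = 104 (y = (8 + 5)*8 = 13*8 = 104)
y*c = 104*(13/8) = 169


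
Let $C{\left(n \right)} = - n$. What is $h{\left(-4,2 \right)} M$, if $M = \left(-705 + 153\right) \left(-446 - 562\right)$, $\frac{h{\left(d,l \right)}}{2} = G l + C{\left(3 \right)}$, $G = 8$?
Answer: $14466816$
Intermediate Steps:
$h{\left(d,l \right)} = -6 + 16 l$ ($h{\left(d,l \right)} = 2 \left(8 l - 3\right) = 2 \left(-3 + 8 l\right) = -6 + 16 l$)
$M = 556416$ ($M = \left(-552\right) \left(-1008\right) = 556416$)
$h{\left(-4,2 \right)} M = \left(-6 + 16 \cdot 2\right) 556416 = \left(-6 + 32\right) 556416 = 26 \cdot 556416 = 14466816$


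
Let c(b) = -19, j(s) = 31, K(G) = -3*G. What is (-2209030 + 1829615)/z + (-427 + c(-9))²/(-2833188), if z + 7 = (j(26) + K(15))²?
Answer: -89582635012/44622711 ≈ -2007.6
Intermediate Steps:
z = 189 (z = -7 + (31 - 3*15)² = -7 + (31 - 45)² = -7 + (-14)² = -7 + 196 = 189)
(-2209030 + 1829615)/z + (-427 + c(-9))²/(-2833188) = (-2209030 + 1829615)/189 + (-427 - 19)²/(-2833188) = -379415*1/189 + (-446)²*(-1/2833188) = -379415/189 + 198916*(-1/2833188) = -379415/189 - 49729/708297 = -89582635012/44622711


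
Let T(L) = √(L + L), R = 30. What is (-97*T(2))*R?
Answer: -5820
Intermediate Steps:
T(L) = √2*√L (T(L) = √(2*L) = √2*√L)
(-97*T(2))*R = -97*√2*√2*30 = -97*2*30 = -194*30 = -5820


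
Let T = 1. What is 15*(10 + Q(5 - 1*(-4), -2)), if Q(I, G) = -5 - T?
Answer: 60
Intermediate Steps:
Q(I, G) = -6 (Q(I, G) = -5 - 1*1 = -5 - 1 = -6)
15*(10 + Q(5 - 1*(-4), -2)) = 15*(10 - 6) = 15*4 = 60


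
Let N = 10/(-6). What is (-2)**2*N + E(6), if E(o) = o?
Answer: -2/3 ≈ -0.66667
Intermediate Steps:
N = -5/3 (N = 10*(-1/6) = -5/3 ≈ -1.6667)
(-2)**2*N + E(6) = (-2)**2*(-5/3) + 6 = 4*(-5/3) + 6 = -20/3 + 6 = -2/3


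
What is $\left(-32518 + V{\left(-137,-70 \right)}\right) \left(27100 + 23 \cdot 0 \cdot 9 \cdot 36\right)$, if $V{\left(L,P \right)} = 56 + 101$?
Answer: $-876983100$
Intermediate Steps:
$V{\left(L,P \right)} = 157$
$\left(-32518 + V{\left(-137,-70 \right)}\right) \left(27100 + 23 \cdot 0 \cdot 9 \cdot 36\right) = \left(-32518 + 157\right) \left(27100 + 23 \cdot 0 \cdot 9 \cdot 36\right) = - 32361 \left(27100 + 23 \cdot 0 \cdot 36\right) = - 32361 \left(27100 + 0 \cdot 36\right) = - 32361 \left(27100 + 0\right) = \left(-32361\right) 27100 = -876983100$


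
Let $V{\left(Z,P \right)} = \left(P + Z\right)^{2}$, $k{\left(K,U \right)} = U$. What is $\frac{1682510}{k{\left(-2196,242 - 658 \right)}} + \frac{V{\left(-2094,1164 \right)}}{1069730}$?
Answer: $- \frac{89973581195}{22250384} \approx -4043.7$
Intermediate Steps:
$\frac{1682510}{k{\left(-2196,242 - 658 \right)}} + \frac{V{\left(-2094,1164 \right)}}{1069730} = \frac{1682510}{242 - 658} + \frac{\left(1164 - 2094\right)^{2}}{1069730} = \frac{1682510}{242 - 658} + \left(-930\right)^{2} \cdot \frac{1}{1069730} = \frac{1682510}{-416} + 864900 \cdot \frac{1}{1069730} = 1682510 \left(- \frac{1}{416}\right) + \frac{86490}{106973} = - \frac{841255}{208} + \frac{86490}{106973} = - \frac{89973581195}{22250384}$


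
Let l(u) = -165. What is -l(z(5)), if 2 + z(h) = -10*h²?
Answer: 165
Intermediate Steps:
z(h) = -2 - 10*h²
-l(z(5)) = -1*(-165) = 165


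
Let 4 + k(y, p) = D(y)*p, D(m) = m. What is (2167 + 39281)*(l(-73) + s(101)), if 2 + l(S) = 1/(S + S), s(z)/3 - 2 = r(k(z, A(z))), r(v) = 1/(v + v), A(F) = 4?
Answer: 1209343839/7300 ≈ 1.6566e+5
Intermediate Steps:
k(y, p) = -4 + p*y (k(y, p) = -4 + y*p = -4 + p*y)
r(v) = 1/(2*v)
s(z) = 6 + 3/(2*(-4 + 4*z)) (s(z) = 6 + 3*(1/(2*(-4 + 4*z))) = 6 + 3/(2*(-4 + 4*z)))
l(S) = -2 + 1/(2*S) (l(S) = -2 + 1/(S + S) = -2 + 1/(2*S))
(2167 + 39281)*(l(-73) + s(101)) = (2167 + 39281)*((-2 + (½)/(-73)) + 3*(-15 + 16*101)/(8*(-1 + 101))) = 41448*((-2 + (½)*(-1/73)) + (3/8)*(-15 + 1616)/100) = 41448*((-2 - 1/146) + (3/8)*(1/100)*1601) = 41448*(-293/146 + 4803/800) = 41448*(233419/58400) = 1209343839/7300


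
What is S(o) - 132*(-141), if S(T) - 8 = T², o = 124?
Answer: 33996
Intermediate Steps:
S(T) = 8 + T²
S(o) - 132*(-141) = (8 + 124²) - 132*(-141) = (8 + 15376) + 18612 = 15384 + 18612 = 33996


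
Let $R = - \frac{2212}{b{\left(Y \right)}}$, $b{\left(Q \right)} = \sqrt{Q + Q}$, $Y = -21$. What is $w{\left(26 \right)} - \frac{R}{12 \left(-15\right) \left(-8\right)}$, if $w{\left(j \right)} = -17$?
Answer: $-17 - \frac{79 i \sqrt{42}}{2160} \approx -17.0 - 0.23703 i$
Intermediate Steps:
$b{\left(Q \right)} = \sqrt{2} \sqrt{Q}$ ($b{\left(Q \right)} = \sqrt{2 Q} = \sqrt{2} \sqrt{Q}$)
$R = \frac{158 i \sqrt{42}}{3}$ ($R = - \frac{2212}{\sqrt{2} \sqrt{-21}} = - \frac{2212}{\sqrt{2} i \sqrt{21}} = - \frac{2212}{i \sqrt{42}} = - 2212 \left(- \frac{i \sqrt{42}}{42}\right) = \frac{158 i \sqrt{42}}{3} \approx 341.32 i$)
$w{\left(26 \right)} - \frac{R}{12 \left(-15\right) \left(-8\right)} = -17 - \frac{\frac{158}{3} i \sqrt{42}}{12 \left(-15\right) \left(-8\right)} = -17 - \frac{\frac{158}{3} i \sqrt{42}}{\left(-180\right) \left(-8\right)} = -17 - \frac{\frac{158}{3} i \sqrt{42}}{1440} = -17 - \frac{158 i \sqrt{42}}{3} \cdot \frac{1}{1440} = -17 - \frac{79 i \sqrt{42}}{2160}$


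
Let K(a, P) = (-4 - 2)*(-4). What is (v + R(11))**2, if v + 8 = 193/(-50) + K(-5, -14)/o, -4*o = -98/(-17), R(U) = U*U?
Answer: 51344387649/6002500 ≈ 8553.8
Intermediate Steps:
R(U) = U**2
o = -49/34 (o = -(-49)/(2*(-17)) = -(-49)*(-1)/(2*17) = -1/4*98/17 = -49/34 ≈ -1.4412)
K(a, P) = 24 (K(a, P) = -6*(-4) = 24)
v = -69857/2450 (v = -8 + (193/(-50) + 24/(-49/34)) = -8 + (193*(-1/50) + 24*(-34/49)) = -8 + (-193/50 - 816/49) = -8 - 50257/2450 = -69857/2450 ≈ -28.513)
(v + R(11))**2 = (-69857/2450 + 11**2)**2 = (-69857/2450 + 121)**2 = (226593/2450)**2 = 51344387649/6002500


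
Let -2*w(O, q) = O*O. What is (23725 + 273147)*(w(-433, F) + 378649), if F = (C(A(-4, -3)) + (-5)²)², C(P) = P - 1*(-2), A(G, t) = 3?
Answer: 84580168724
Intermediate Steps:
C(P) = 2 + P (C(P) = P + 2 = 2 + P)
F = 900 (F = ((2 + 3) + (-5)²)² = (5 + 25)² = 30² = 900)
w(O, q) = -O²/2 (w(O, q) = -O*O/2 = -O²/2)
(23725 + 273147)*(w(-433, F) + 378649) = (23725 + 273147)*(-½*(-433)² + 378649) = 296872*(-½*187489 + 378649) = 296872*(-187489/2 + 378649) = 296872*(569809/2) = 84580168724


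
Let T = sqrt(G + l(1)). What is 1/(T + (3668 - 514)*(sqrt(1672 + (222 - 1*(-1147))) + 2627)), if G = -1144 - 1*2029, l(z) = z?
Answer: 1/(2*(4142779 + 1577*sqrt(3041) + I*sqrt(793))) ≈ 1.1821e-7 - 7.8701e-13*I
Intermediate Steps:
G = -3173 (G = -1144 - 2029 = -3173)
T = 2*I*sqrt(793) (T = sqrt(-3173 + 1) = sqrt(-3172) = 2*I*sqrt(793) ≈ 56.32*I)
1/(T + (3668 - 514)*(sqrt(1672 + (222 - 1*(-1147))) + 2627)) = 1/(2*I*sqrt(793) + (3668 - 514)*(sqrt(1672 + (222 - 1*(-1147))) + 2627)) = 1/(2*I*sqrt(793) + 3154*(sqrt(1672 + (222 + 1147)) + 2627)) = 1/(2*I*sqrt(793) + 3154*(sqrt(1672 + 1369) + 2627)) = 1/(2*I*sqrt(793) + 3154*(sqrt(3041) + 2627)) = 1/(2*I*sqrt(793) + 3154*(2627 + sqrt(3041))) = 1/(2*I*sqrt(793) + (8285558 + 3154*sqrt(3041))) = 1/(8285558 + 3154*sqrt(3041) + 2*I*sqrt(793))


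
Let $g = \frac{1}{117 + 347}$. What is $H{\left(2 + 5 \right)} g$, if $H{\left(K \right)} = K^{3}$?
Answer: $\frac{343}{464} \approx 0.73922$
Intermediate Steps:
$g = \frac{1}{464} \approx 0.0021552$
$H{\left(2 + 5 \right)} g = \left(2 + 5\right)^{3} \cdot \frac{1}{464} = 7^{3} \cdot \frac{1}{464} = 343 \cdot \frac{1}{464} = \frac{343}{464}$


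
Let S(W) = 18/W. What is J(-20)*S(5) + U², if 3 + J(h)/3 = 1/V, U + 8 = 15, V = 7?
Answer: 127/7 ≈ 18.143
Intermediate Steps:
U = 7 (U = -8 + 15 = 7)
J(h) = -60/7 (J(h) = -9 + 3/7 = -60/7)
J(-20)*S(5) + U² = -1080/(7*5) + 7² = -1080/(7*5) + 49 = -60/7*18/5 + 49 = -216/7 + 49 = 127/7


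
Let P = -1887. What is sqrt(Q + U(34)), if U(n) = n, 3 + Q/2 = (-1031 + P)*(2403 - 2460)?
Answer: 2*sqrt(83170) ≈ 576.78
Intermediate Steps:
Q = 332646 (Q = -6 + 2*((-1031 - 1887)*(2403 - 2460)) = -6 + 2*(-2918*(-57)) = -6 + 2*166326 = -6 + 332652 = 332646)
sqrt(Q + U(34)) = sqrt(332646 + 34) = sqrt(332680) = 2*sqrt(83170)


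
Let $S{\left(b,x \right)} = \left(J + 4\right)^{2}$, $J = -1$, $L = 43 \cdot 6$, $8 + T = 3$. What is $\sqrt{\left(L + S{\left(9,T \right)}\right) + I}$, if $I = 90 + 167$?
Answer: $2 \sqrt{131} \approx 22.891$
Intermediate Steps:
$T = -5$ ($T = -8 + 3 = -5$)
$L = 258$
$S{\left(b,x \right)} = 9$ ($S{\left(b,x \right)} = \left(-1 + 4\right)^{2} = 3^{2} = 9$)
$I = 257$
$\sqrt{\left(L + S{\left(9,T \right)}\right) + I} = \sqrt{\left(258 + 9\right) + 257} = \sqrt{267 + 257} = \sqrt{524} = 2 \sqrt{131}$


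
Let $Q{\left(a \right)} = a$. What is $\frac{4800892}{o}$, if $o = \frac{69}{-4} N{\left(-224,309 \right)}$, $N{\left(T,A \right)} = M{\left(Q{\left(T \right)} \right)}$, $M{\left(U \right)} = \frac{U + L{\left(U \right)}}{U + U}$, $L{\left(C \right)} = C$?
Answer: $- \frac{19203568}{69} \approx -2.7831 \cdot 10^{5}$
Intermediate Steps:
$M{\left(U \right)} = 1$ ($M{\left(U \right)} = \frac{U + U}{U + U} = \frac{2 U}{2 U} = 2 U \frac{1}{2 U} = 1$)
$N{\left(T,A \right)} = 1$
$o = - \frac{69}{4}$ ($o = \frac{69}{-4} \cdot 1 = 69 \left(- \frac{1}{4}\right) 1 = \left(- \frac{69}{4}\right) 1 = - \frac{69}{4} \approx -17.25$)
$\frac{4800892}{o} = \frac{4800892}{- \frac{69}{4}} = 4800892 \left(- \frac{4}{69}\right) = - \frac{19203568}{69}$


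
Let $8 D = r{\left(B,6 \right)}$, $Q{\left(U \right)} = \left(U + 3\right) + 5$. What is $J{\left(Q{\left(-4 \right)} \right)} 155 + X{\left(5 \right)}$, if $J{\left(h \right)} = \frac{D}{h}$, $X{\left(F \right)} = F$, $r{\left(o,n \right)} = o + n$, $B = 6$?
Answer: $\frac{505}{8} \approx 63.125$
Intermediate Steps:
$r{\left(o,n \right)} = n + o$
$Q{\left(U \right)} = 8 + U$ ($Q{\left(U \right)} = \left(3 + U\right) + 5 = 8 + U$)
$D = \frac{3}{2}$ ($D = \frac{6 + 6}{8} = \frac{1}{8} \cdot 12 = \frac{3}{2} \approx 1.5$)
$J{\left(h \right)} = \frac{3}{2 h}$
$J{\left(Q{\left(-4 \right)} \right)} 155 + X{\left(5 \right)} = \frac{3}{2 \left(8 - 4\right)} 155 + 5 = \frac{3}{2 \cdot 4} \cdot 155 + 5 = \frac{3}{2} \cdot \frac{1}{4} \cdot 155 + 5 = \frac{3}{8} \cdot 155 + 5 = \frac{465}{8} + 5 = \frac{505}{8}$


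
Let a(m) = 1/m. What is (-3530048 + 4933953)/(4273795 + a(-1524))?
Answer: 2139551220/6513263579 ≈ 0.32849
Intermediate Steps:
(-3530048 + 4933953)/(4273795 + a(-1524)) = (-3530048 + 4933953)/(4273795 + 1/(-1524)) = 1403905/(4273795 - 1/1524) = 1403905/(6513263579/1524) = 1403905*(1524/6513263579) = 2139551220/6513263579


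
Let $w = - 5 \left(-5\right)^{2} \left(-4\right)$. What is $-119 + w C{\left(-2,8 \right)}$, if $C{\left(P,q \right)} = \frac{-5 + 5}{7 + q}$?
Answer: $-119$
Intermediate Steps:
$C{\left(P,q \right)} = 0$ ($C{\left(P,q \right)} = \frac{0}{7 + q} = 0$)
$w = 500$ ($w = \left(-5\right) 25 \left(-4\right) = \left(-125\right) \left(-4\right) = 500$)
$-119 + w C{\left(-2,8 \right)} = -119 + 500 \cdot 0 = -119 + 0 = -119$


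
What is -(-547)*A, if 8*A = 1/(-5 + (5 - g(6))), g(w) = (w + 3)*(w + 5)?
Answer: -547/792 ≈ -0.69066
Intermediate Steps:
g(w) = (3 + w)*(5 + w)
A = -1/792 (A = 1/(8*(-5 + (5 - (15 + 6**2 + 8*6)))) = 1/(8*(-5 + (5 - (15 + 36 + 48)))) = 1/(8*(-5 + (5 - 1*99))) = 1/(8*(-5 + (5 - 99))) = 1/(8*(-5 - 94)) = (1/8)/(-99) = (1/8)*(-1/99) = -1/792 ≈ -0.0012626)
-(-547)*A = -(-547)*(-1)/792 = -547*1/792 = -547/792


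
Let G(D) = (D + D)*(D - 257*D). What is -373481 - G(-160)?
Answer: 12733719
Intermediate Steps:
G(D) = -512*D² (G(D) = (2*D)*(-256*D) = -512*D²)
-373481 - G(-160) = -373481 - (-512)*(-160)² = -373481 - (-512)*25600 = -373481 - 1*(-13107200) = -373481 + 13107200 = 12733719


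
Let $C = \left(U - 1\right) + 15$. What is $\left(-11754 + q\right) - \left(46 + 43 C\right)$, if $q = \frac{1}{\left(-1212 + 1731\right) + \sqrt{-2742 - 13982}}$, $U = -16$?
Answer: $- \frac{3351199171}{286085} - \frac{2 i \sqrt{4181}}{286085} \approx -11714.0 - 0.00045204 i$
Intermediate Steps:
$C = -2$ ($C = \left(-16 - 1\right) + 15 = -17 + 15 = -2$)
$q = \frac{1}{519 + 2 i \sqrt{4181}}$ ($q = \frac{1}{519 + \sqrt{-16724}} = \frac{1}{519 + 2 i \sqrt{4181}} \approx 0.0018141 - 0.00045204 i$)
$\left(-11754 + q\right) - \left(46 + 43 C\right) = \left(-11754 + \left(\frac{519}{286085} - \frac{2 i \sqrt{4181}}{286085}\right)\right) - -40 = \left(- \frac{3362642571}{286085} - \frac{2 i \sqrt{4181}}{286085}\right) + \left(86 - 46\right) = \left(- \frac{3362642571}{286085} - \frac{2 i \sqrt{4181}}{286085}\right) + 40 = - \frac{3351199171}{286085} - \frac{2 i \sqrt{4181}}{286085}$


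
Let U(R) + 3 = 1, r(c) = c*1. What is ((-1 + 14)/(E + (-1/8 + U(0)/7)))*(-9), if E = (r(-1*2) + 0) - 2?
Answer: 504/19 ≈ 26.526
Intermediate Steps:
r(c) = c
U(R) = -2 (U(R) = -3 + 1 = -2)
E = -4 (E = (-1*2 + 0) - 2 = (-2 + 0) - 2 = -2 - 2 = -4)
((-1 + 14)/(E + (-1/8 + U(0)/7)))*(-9) = ((-1 + 14)/(-4 + (-1/8 - 2/7)))*(-9) = (13/(-4 + (-1*⅛ - 2*⅐)))*(-9) = (13/(-4 + (-⅛ - 2/7)))*(-9) = (13/(-4 - 23/56))*(-9) = (13/(-247/56))*(-9) = (13*(-56/247))*(-9) = -56/19*(-9) = 504/19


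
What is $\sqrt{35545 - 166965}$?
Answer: $2 i \sqrt{32855} \approx 362.52 i$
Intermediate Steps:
$\sqrt{35545 - 166965} = \sqrt{-131420} = 2 i \sqrt{32855}$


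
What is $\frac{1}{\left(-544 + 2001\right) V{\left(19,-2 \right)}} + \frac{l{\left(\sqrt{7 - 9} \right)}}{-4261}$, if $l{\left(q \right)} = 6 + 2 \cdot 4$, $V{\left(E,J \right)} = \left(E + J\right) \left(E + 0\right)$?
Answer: $- \frac{6584293}{2005273471} \approx -0.0032835$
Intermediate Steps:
$V{\left(E,J \right)} = E \left(E + J\right)$ ($V{\left(E,J \right)} = \left(E + J\right) E = E \left(E + J\right)$)
$l{\left(q \right)} = 14$ ($l{\left(q \right)} = 6 + 8 = 14$)
$\frac{1}{\left(-544 + 2001\right) V{\left(19,-2 \right)}} + \frac{l{\left(\sqrt{7 - 9} \right)}}{-4261} = \frac{1}{\left(-544 + 2001\right) 19 \left(19 - 2\right)} + \frac{14}{-4261} = \frac{1}{1457 \cdot 19 \cdot 17} + 14 \left(- \frac{1}{4261}\right) = \frac{1}{1457 \cdot 323} - \frac{14}{4261} = \frac{1}{1457} \cdot \frac{1}{323} - \frac{14}{4261} = \frac{1}{470611} - \frac{14}{4261} = - \frac{6584293}{2005273471}$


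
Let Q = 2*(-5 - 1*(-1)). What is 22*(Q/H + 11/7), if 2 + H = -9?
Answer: 354/7 ≈ 50.571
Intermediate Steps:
H = -11 (H = -2 - 9 = -11)
Q = -8 (Q = 2*(-5 + 1) = 2*(-4) = -8)
22*(Q/H + 11/7) = 22*(-8/(-11) + 11/7) = 22*(-8*(-1/11) + 11*(1/7)) = 22*(8/11 + 11/7) = 22*(177/77) = 354/7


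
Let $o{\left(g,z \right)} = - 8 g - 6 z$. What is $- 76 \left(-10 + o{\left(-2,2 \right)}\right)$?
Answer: $456$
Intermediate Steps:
$- 76 \left(-10 + o{\left(-2,2 \right)}\right) = - 76 \left(-10 - -4\right) = - 76 \left(-10 + \left(16 - 12\right)\right) = - 76 \left(-10 + 4\right) = \left(-76\right) \left(-6\right) = 456$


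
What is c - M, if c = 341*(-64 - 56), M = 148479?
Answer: -189399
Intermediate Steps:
c = -40920 (c = 341*(-120) = -40920)
c - M = -40920 - 1*148479 = -40920 - 148479 = -189399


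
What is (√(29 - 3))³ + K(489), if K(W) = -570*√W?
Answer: -570*√489 + 26*√26 ≈ -12472.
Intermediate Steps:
(√(29 - 3))³ + K(489) = (√(29 - 3))³ - 570*√489 = (√26)³ - 570*√489 = 26*√26 - 570*√489 = -570*√489 + 26*√26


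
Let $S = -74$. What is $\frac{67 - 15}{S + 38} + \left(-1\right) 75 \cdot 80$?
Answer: $- \frac{54013}{9} \approx -6001.4$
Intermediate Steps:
$\frac{67 - 15}{S + 38} + \left(-1\right) 75 \cdot 80 = \frac{67 - 15}{-74 + 38} + \left(-1\right) 75 \cdot 80 = \frac{52}{-36} - 6000 = 52 \left(- \frac{1}{36}\right) - 6000 = - \frac{13}{9} - 6000 = - \frac{54013}{9}$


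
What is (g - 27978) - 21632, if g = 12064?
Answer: -37546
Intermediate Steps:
(g - 27978) - 21632 = (12064 - 27978) - 21632 = -15914 - 21632 = -37546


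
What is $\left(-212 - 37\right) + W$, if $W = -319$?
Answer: $-568$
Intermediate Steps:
$\left(-212 - 37\right) + W = \left(-212 - 37\right) - 319 = -249 - 319 = -568$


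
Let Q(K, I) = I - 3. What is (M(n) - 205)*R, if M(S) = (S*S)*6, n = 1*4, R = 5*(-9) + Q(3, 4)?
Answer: 4796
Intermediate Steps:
Q(K, I) = -3 + I
R = -44 (R = 5*(-9) + (-3 + 4) = -45 + 1 = -44)
n = 4
M(S) = 6*S**2 (M(S) = S**2*6 = 6*S**2)
(M(n) - 205)*R = (6*4**2 - 205)*(-44) = (6*16 - 205)*(-44) = (96 - 205)*(-44) = -109*(-44) = 4796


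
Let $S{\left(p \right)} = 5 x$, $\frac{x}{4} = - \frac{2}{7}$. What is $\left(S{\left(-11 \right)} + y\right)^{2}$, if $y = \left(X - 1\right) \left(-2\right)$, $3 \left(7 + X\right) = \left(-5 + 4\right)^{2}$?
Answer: $\frac{40804}{441} \approx 92.526$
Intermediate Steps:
$x = - \frac{8}{7}$ ($x = 4 \left(- \frac{2}{7}\right) = - \frac{8}{7} \approx -1.1429$)
$S{\left(p \right)} = - \frac{40}{7}$ ($S{\left(p \right)} = 5 \left(- \frac{8}{7}\right) = - \frac{40}{7}$)
$X = - \frac{20}{3}$ ($X = -7 + \frac{\left(-5 + 4\right)^{2}}{3} = -7 + \frac{\left(-1\right)^{2}}{3} = -7 + \frac{1}{3} \cdot 1 = -7 + \frac{1}{3} = - \frac{20}{3} \approx -6.6667$)
$y = \frac{46}{3}$ ($y = \left(- \frac{20}{3} - 1\right) \left(-2\right) = \left(- \frac{23}{3}\right) \left(-2\right) = \frac{46}{3} \approx 15.333$)
$\left(S{\left(-11 \right)} + y\right)^{2} = \left(- \frac{40}{7} + \frac{46}{3}\right)^{2} = \left(\frac{202}{21}\right)^{2} = \frac{40804}{441}$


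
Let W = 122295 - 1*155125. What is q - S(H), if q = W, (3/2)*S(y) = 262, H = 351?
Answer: -99014/3 ≈ -33005.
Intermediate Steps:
S(y) = 524/3 (S(y) = (2/3)*262 = 524/3)
W = -32830 (W = 122295 - 155125 = -32830)
q = -32830
q - S(H) = -32830 - 1*524/3 = -32830 - 524/3 = -99014/3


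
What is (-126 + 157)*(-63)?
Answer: -1953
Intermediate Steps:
(-126 + 157)*(-63) = 31*(-63) = -1953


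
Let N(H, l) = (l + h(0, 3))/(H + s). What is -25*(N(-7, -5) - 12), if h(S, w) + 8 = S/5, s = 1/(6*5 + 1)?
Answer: 54725/216 ≈ 253.36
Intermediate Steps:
s = 1/31 (s = 1/(30 + 1) = 1/31 ≈ 0.032258)
h(S, w) = -8 + S/5
N(H, l) = (-8 + l)/(1/31 + H) (N(H, l) = (l + (-8 + (1/5)*0))/(H + 1/31) = (l + (-8 + 0))/(1/31 + H) = (l - 8)/(1/31 + H) = (-8 + l)/(1/31 + H))
-25*(N(-7, -5) - 12) = -25*(31*(-8 - 5)/(1 + 31*(-7)) - 12) = -25*(31*(-13)/(1 - 217) - 12) = -25*(31*(-13)/(-216) - 12) = -25*(31*(-1/216)*(-13) - 12) = -25*(403/216 - 12) = -25*(-2189/216) = 54725/216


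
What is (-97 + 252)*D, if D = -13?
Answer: -2015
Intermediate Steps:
(-97 + 252)*D = (-97 + 252)*(-13) = 155*(-13) = -2015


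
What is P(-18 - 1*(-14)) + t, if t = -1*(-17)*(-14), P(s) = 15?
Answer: -223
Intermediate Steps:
t = -238 (t = 17*(-14) = -238)
P(-18 - 1*(-14)) + t = 15 - 238 = -223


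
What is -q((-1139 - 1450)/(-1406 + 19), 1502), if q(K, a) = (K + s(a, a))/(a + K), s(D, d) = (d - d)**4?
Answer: -2589/2085863 ≈ -0.0012412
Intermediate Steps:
s(D, d) = 0 (s(D, d) = 0**4 = 0)
q(K, a) = K/(K + a) (q(K, a) = (K + 0)/(a + K) = K/(K + a))
-q((-1139 - 1450)/(-1406 + 19), 1502) = -(-1139 - 1450)/(-1406 + 19)/((-1139 - 1450)/(-1406 + 19) + 1502) = -(-2589/(-1387))/(-2589/(-1387) + 1502) = -(-2589*(-1/1387))/(-2589*(-1/1387) + 1502) = -2589/(1387*(2589/1387 + 1502)) = -2589/(1387*2085863/1387) = -2589*1387/(1387*2085863) = -1*2589/2085863 = -2589/2085863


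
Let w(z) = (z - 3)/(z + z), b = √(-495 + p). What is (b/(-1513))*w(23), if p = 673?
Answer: -10*√178/34799 ≈ -0.0038339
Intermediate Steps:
b = √178 (b = √(-495 + 673) = √178 ≈ 13.342)
w(z) = (-3 + z)/(2*z) (w(z) = (-3 + z)/((2*z)) = (-3 + z)*(1/(2*z)) = (-3 + z)/(2*z))
(b/(-1513))*w(23) = (√178/(-1513))*((½)*(-3 + 23)/23) = (√178*(-1/1513))*((½)*(1/23)*20) = -√178/1513*(10/23) = -10*√178/34799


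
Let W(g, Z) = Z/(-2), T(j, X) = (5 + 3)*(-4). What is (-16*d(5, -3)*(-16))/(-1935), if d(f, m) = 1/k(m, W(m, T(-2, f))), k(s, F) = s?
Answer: 256/5805 ≈ 0.044100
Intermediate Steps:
T(j, X) = -32 (T(j, X) = 8*(-4) = -32)
W(g, Z) = -Z/2 (W(g, Z) = Z*(-1/2) = -Z/2)
d(f, m) = 1/m
(-16*d(5, -3)*(-16))/(-1935) = (-16/(-3)*(-16))/(-1935) = (-16*(-1/3)*(-16))*(-1/1935) = ((16/3)*(-16))*(-1/1935) = -256/3*(-1/1935) = 256/5805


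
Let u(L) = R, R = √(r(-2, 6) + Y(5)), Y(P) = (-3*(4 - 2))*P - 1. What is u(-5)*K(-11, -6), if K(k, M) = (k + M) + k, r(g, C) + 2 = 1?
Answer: -112*I*√2 ≈ -158.39*I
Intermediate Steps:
r(g, C) = -1 (r(g, C) = -2 + 1 = -1)
Y(P) = -1 - 6*P (Y(P) = (-3*2)*P - 1 = -6*P - 1 = -1 - 6*P)
K(k, M) = M + 2*k (K(k, M) = (M + k) + k = M + 2*k)
R = 4*I*√2 (R = √(-1 + (-1 - 6*5)) = √(-1 + (-1 - 30)) = √(-1 - 31) = √(-32) = 4*I*√2 ≈ 5.6569*I)
u(L) = 4*I*√2
u(-5)*K(-11, -6) = (4*I*√2)*(-6 + 2*(-11)) = (4*I*√2)*(-6 - 22) = (4*I*√2)*(-28) = -112*I*√2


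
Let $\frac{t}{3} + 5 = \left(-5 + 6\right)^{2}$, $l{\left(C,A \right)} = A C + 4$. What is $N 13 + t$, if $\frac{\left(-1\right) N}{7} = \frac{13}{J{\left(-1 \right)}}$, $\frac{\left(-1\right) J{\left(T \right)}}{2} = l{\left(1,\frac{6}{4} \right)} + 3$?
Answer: $\frac{979}{17} \approx 57.588$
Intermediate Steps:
$l{\left(C,A \right)} = 4 + A C$
$J{\left(T \right)} = -17$ ($J{\left(T \right)} = - 2 \left(\left(4 + \frac{6}{4} \cdot 1\right) + 3\right) = - 2 \left(\left(4 + 6 \cdot \frac{1}{4} \cdot 1\right) + 3\right) = - 2 \left(\left(4 + \frac{3}{2} \cdot 1\right) + 3\right) = - 2 \left(\left(4 + \frac{3}{2}\right) + 3\right) = - 2 \left(\frac{11}{2} + 3\right) = \left(-2\right) \frac{17}{2} = -17$)
$t = -12$ ($t = -15 + 3 \left(-5 + 6\right)^{2} = -15 + 3 \cdot 1^{2} = -15 + 3 \cdot 1 = -15 + 3 = -12$)
$N = \frac{91}{17}$ ($N = - 7 \frac{13}{-17} = - 7 \cdot 13 \left(- \frac{1}{17}\right) = \left(-7\right) \left(- \frac{13}{17}\right) = \frac{91}{17} \approx 5.3529$)
$N 13 + t = \frac{91}{17} \cdot 13 - 12 = \frac{1183}{17} - 12 = \frac{979}{17}$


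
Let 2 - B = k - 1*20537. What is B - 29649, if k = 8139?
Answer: -17249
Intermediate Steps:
B = 12400 (B = 2 - (8139 - 1*20537) = 2 - (8139 - 20537) = 2 - 1*(-12398) = 2 + 12398 = 12400)
B - 29649 = 12400 - 29649 = -17249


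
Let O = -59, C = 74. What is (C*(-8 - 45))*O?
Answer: 231398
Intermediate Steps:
(C*(-8 - 45))*O = (74*(-8 - 45))*(-59) = (74*(-53))*(-59) = -3922*(-59) = 231398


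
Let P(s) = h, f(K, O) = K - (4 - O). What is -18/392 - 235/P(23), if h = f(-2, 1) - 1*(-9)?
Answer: -2881/49 ≈ -58.796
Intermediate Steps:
f(K, O) = -4 + K + O (f(K, O) = K + (-4 + O) = -4 + K + O)
h = 4 (h = (-4 - 2 + 1) - 1*(-9) = -5 + 9 = 4)
P(s) = 4
-18/392 - 235/P(23) = -18/392 - 235/4 = -18*1/392 - 235*¼ = -9/196 - 235/4 = -2881/49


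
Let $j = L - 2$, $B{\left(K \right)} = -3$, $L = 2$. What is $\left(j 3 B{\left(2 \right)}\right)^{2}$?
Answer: $0$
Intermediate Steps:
$j = 0$ ($j = 2 - 2 = 0$)
$\left(j 3 B{\left(2 \right)}\right)^{2} = \left(0 \cdot 3 \left(-3\right)\right)^{2} = \left(0 \left(-3\right)\right)^{2} = 0^{2} = 0$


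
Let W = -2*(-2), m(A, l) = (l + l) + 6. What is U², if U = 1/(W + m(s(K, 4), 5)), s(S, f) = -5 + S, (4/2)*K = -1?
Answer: 1/400 ≈ 0.0025000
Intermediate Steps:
K = -½ (K = (½)*(-1) = -½ ≈ -0.50000)
m(A, l) = 6 + 2*l (m(A, l) = 2*l + 6 = 6 + 2*l)
W = 4
U = 1/20 (U = 1/(4 + (6 + 2*5)) = 1/(4 + (6 + 10)) = 1/(4 + 16) = 1/20 ≈ 0.050000)
U² = (1/20)² = 1/400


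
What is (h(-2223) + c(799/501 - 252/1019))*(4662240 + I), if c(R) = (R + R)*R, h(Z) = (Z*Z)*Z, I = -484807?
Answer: -11960565145335923897640642965/260629649361 ≈ -4.5891e+16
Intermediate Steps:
h(Z) = Z³ (h(Z) = Z²*Z = Z³)
c(R) = 2*R² (c(R) = (2*R)*R = 2*R²)
(h(-2223) + c(799/501 - 252/1019))*(4662240 + I) = ((-2223)³ + 2*(799/501 - 252/1019)²)*(4662240 - 484807) = (-10985463567 + 2*(799*(1/501) - 252*1/1019)²)*4177433 = (-10985463567 + 2*(799/501 - 252/1019)²)*4177433 = (-10985463567 + 2*(687929/510519)²)*4177433 = (-10985463567 + 2*(473246309041/260629649361))*4177433 = (-10985463567 + 946492618082/260629649361)*4177433 = -2863137516588757712605/260629649361*4177433 = -11960565145335923897640642965/260629649361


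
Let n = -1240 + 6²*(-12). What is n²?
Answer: 2795584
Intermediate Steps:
n = -1672 (n = -1240 + 36*(-12) = -1240 - 432 = -1672)
n² = (-1672)² = 2795584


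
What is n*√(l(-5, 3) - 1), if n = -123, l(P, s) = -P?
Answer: -246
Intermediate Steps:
n*√(l(-5, 3) - 1) = -123*√(-1*(-5) - 1) = -123*√(5 - 1) = -123*√4 = -123*2 = -246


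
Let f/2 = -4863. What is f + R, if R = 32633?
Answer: 22907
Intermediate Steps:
f = -9726 (f = 2*(-4863) = -9726)
f + R = -9726 + 32633 = 22907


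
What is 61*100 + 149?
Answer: 6249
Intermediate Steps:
61*100 + 149 = 6100 + 149 = 6249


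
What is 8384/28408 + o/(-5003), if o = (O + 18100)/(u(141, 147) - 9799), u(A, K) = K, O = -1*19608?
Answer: 12650367745/42868520689 ≈ 0.29510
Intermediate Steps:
O = -19608
o = 377/2413 (o = (-19608 + 18100)/(147 - 9799) = -1508/(-9652) = -1508*(-1/9652) = 377/2413 ≈ 0.15624)
8384/28408 + o/(-5003) = 8384/28408 + (377/2413)/(-5003) = 8384*(1/28408) + (377/2413)*(-1/5003) = 1048/3551 - 377/12072239 = 12650367745/42868520689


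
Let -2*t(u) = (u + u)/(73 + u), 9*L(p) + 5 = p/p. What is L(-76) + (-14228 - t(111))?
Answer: -23561305/1656 ≈ -14228.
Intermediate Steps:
L(p) = -4/9 (L(p) = -5/9 + (p/p)/9 = -5/9 + (⅑)*1 = -5/9 + ⅑ = -4/9)
t(u) = -u/(73 + u) (t(u) = -(u + u)/(2*(73 + u)) = -2*u/(2*(73 + u)) = -u/(73 + u))
L(-76) + (-14228 - t(111)) = -4/9 + (-14228 - (-1)*111/(73 + 111)) = -4/9 + (-14228 - (-1)*111/184) = -4/9 + (-14228 - 1*(-111/184)) = -4/9 + (-14228 + 111/184) = -4/9 - 2617841/184 = -23561305/1656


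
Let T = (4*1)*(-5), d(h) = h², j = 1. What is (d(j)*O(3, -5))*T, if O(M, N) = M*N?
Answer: 300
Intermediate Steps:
T = -20 (T = 4*(-5) = -20)
(d(j)*O(3, -5))*T = (1²*(3*(-5)))*(-20) = (1*(-15))*(-20) = -15*(-20) = 300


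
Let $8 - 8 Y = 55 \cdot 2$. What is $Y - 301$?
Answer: $- \frac{1255}{4} \approx -313.75$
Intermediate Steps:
$Y = - \frac{51}{4}$ ($Y = 1 - \frac{55 \cdot 2}{8} = 1 - \frac{55}{4} = - \frac{51}{4} \approx -12.75$)
$Y - 301 = - \frac{51}{4} - 301 = - \frac{1255}{4}$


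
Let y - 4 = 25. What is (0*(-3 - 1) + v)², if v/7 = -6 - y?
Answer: 60025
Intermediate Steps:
y = 29 (y = 4 + 25 = 29)
v = -245 (v = 7*(-6 - 1*29) = 7*(-6 - 29) = 7*(-35) = -245)
(0*(-3 - 1) + v)² = (0*(-3 - 1) - 245)² = (0*(-4) - 245)² = (0 - 245)² = (-245)² = 60025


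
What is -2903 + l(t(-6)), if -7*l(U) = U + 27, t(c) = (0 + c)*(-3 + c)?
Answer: -20402/7 ≈ -2914.6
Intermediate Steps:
t(c) = c*(-3 + c)
l(U) = -27/7 - U/7 (l(U) = -(U + 27)/7 = -(27 + U)/7 = -27/7 - U/7)
-2903 + l(t(-6)) = -2903 + (-27/7 - (-6)*(-3 - 6)/7) = -2903 + (-27/7 - (-6)*(-9)/7) = -2903 + (-27/7 - ⅐*54) = -2903 + (-27/7 - 54/7) = -2903 - 81/7 = -20402/7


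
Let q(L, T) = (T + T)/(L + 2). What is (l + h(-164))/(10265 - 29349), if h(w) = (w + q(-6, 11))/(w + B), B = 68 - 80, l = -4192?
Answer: 1475245/6717568 ≈ 0.21961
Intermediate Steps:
B = -12
q(L, T) = 2*T/(2 + L) (q(L, T) = (2*T)/(2 + L) = 2*T/(2 + L))
h(w) = (-11/2 + w)/(-12 + w) (h(w) = (w + 2*11/(2 - 6))/(w - 12) = (w + 2*11/(-4))/(-12 + w) = (w + 2*11*(-¼))/(-12 + w) = (w - 11/2)/(-12 + w) = (-11/2 + w)/(-12 + w))
(l + h(-164))/(10265 - 29349) = (-4192 + (-11/2 - 164)/(-12 - 164))/(10265 - 29349) = (-4192 - 339/2/(-176))/(-19084) = (-4192 - 1/176*(-339/2))*(-1/19084) = (-4192 + 339/352)*(-1/19084) = -1475245/352*(-1/19084) = 1475245/6717568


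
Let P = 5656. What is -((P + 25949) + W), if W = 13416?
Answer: -45021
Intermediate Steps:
-((P + 25949) + W) = -((5656 + 25949) + 13416) = -(31605 + 13416) = -1*45021 = -45021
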